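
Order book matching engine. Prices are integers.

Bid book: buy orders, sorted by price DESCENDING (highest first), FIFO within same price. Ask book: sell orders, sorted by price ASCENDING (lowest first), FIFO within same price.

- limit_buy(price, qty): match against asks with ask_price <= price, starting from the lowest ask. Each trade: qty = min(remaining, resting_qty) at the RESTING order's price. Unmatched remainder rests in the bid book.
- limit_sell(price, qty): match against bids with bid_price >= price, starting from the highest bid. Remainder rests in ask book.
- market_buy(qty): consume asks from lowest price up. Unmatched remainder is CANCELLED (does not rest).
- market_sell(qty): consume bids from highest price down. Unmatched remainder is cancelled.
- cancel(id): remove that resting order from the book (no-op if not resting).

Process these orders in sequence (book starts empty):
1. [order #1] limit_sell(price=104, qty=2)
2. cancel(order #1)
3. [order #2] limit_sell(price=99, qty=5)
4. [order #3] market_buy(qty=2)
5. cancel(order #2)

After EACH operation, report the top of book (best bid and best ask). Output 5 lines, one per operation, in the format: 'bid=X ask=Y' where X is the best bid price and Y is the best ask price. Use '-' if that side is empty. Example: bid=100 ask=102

Answer: bid=- ask=104
bid=- ask=-
bid=- ask=99
bid=- ask=99
bid=- ask=-

Derivation:
After op 1 [order #1] limit_sell(price=104, qty=2): fills=none; bids=[-] asks=[#1:2@104]
After op 2 cancel(order #1): fills=none; bids=[-] asks=[-]
After op 3 [order #2] limit_sell(price=99, qty=5): fills=none; bids=[-] asks=[#2:5@99]
After op 4 [order #3] market_buy(qty=2): fills=#3x#2:2@99; bids=[-] asks=[#2:3@99]
After op 5 cancel(order #2): fills=none; bids=[-] asks=[-]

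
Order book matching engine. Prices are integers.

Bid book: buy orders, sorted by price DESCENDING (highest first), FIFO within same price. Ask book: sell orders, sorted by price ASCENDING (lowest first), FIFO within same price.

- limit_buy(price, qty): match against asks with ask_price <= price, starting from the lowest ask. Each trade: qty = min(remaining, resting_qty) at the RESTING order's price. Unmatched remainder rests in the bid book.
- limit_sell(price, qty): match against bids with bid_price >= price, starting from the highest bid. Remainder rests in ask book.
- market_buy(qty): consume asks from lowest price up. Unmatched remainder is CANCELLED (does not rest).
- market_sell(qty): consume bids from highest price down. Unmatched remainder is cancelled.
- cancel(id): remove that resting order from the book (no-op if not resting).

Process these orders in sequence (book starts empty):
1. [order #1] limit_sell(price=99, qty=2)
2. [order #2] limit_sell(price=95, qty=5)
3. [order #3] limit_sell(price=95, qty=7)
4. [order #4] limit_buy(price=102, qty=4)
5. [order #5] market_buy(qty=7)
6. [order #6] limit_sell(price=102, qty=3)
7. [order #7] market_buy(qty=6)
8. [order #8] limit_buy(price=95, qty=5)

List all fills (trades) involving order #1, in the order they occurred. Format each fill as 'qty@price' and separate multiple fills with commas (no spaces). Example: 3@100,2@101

Answer: 2@99

Derivation:
After op 1 [order #1] limit_sell(price=99, qty=2): fills=none; bids=[-] asks=[#1:2@99]
After op 2 [order #2] limit_sell(price=95, qty=5): fills=none; bids=[-] asks=[#2:5@95 #1:2@99]
After op 3 [order #3] limit_sell(price=95, qty=7): fills=none; bids=[-] asks=[#2:5@95 #3:7@95 #1:2@99]
After op 4 [order #4] limit_buy(price=102, qty=4): fills=#4x#2:4@95; bids=[-] asks=[#2:1@95 #3:7@95 #1:2@99]
After op 5 [order #5] market_buy(qty=7): fills=#5x#2:1@95 #5x#3:6@95; bids=[-] asks=[#3:1@95 #1:2@99]
After op 6 [order #6] limit_sell(price=102, qty=3): fills=none; bids=[-] asks=[#3:1@95 #1:2@99 #6:3@102]
After op 7 [order #7] market_buy(qty=6): fills=#7x#3:1@95 #7x#1:2@99 #7x#6:3@102; bids=[-] asks=[-]
After op 8 [order #8] limit_buy(price=95, qty=5): fills=none; bids=[#8:5@95] asks=[-]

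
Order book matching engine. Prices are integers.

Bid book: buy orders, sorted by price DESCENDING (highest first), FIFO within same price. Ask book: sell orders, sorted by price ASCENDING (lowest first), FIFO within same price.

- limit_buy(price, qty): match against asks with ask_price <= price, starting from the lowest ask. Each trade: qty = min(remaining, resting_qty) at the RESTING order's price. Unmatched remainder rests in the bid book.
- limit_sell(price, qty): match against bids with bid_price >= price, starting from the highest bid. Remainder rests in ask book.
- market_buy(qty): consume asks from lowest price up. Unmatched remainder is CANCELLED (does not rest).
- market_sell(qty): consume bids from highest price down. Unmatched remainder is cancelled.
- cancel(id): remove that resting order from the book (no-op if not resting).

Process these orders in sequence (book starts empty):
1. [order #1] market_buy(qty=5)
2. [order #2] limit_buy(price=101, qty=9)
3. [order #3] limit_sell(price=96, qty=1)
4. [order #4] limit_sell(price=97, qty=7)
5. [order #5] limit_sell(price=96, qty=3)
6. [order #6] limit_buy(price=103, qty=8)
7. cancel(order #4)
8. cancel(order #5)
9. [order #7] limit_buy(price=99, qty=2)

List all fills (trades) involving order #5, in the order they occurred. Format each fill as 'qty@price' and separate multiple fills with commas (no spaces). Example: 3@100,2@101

After op 1 [order #1] market_buy(qty=5): fills=none; bids=[-] asks=[-]
After op 2 [order #2] limit_buy(price=101, qty=9): fills=none; bids=[#2:9@101] asks=[-]
After op 3 [order #3] limit_sell(price=96, qty=1): fills=#2x#3:1@101; bids=[#2:8@101] asks=[-]
After op 4 [order #4] limit_sell(price=97, qty=7): fills=#2x#4:7@101; bids=[#2:1@101] asks=[-]
After op 5 [order #5] limit_sell(price=96, qty=3): fills=#2x#5:1@101; bids=[-] asks=[#5:2@96]
After op 6 [order #6] limit_buy(price=103, qty=8): fills=#6x#5:2@96; bids=[#6:6@103] asks=[-]
After op 7 cancel(order #4): fills=none; bids=[#6:6@103] asks=[-]
After op 8 cancel(order #5): fills=none; bids=[#6:6@103] asks=[-]
After op 9 [order #7] limit_buy(price=99, qty=2): fills=none; bids=[#6:6@103 #7:2@99] asks=[-]

Answer: 1@101,2@96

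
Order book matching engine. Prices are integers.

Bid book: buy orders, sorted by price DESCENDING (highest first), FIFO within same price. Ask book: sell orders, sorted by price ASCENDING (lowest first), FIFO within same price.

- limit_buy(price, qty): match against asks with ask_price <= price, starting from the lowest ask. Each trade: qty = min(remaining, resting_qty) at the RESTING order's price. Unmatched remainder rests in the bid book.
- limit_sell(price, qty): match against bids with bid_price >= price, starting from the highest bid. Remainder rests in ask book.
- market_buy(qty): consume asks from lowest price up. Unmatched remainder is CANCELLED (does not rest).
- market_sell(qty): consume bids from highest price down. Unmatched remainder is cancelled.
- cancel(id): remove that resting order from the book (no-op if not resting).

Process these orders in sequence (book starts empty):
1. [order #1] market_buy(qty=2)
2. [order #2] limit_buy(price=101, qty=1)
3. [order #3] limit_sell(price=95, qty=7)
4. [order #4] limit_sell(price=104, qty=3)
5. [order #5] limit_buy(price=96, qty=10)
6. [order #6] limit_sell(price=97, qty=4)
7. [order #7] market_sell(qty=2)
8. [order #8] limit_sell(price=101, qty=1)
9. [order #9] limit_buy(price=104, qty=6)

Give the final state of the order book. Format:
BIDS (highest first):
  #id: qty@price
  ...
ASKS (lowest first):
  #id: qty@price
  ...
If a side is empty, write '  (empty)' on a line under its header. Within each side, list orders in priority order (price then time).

Answer: BIDS (highest first):
  #5: 2@96
ASKS (lowest first):
  #4: 2@104

Derivation:
After op 1 [order #1] market_buy(qty=2): fills=none; bids=[-] asks=[-]
After op 2 [order #2] limit_buy(price=101, qty=1): fills=none; bids=[#2:1@101] asks=[-]
After op 3 [order #3] limit_sell(price=95, qty=7): fills=#2x#3:1@101; bids=[-] asks=[#3:6@95]
After op 4 [order #4] limit_sell(price=104, qty=3): fills=none; bids=[-] asks=[#3:6@95 #4:3@104]
After op 5 [order #5] limit_buy(price=96, qty=10): fills=#5x#3:6@95; bids=[#5:4@96] asks=[#4:3@104]
After op 6 [order #6] limit_sell(price=97, qty=4): fills=none; bids=[#5:4@96] asks=[#6:4@97 #4:3@104]
After op 7 [order #7] market_sell(qty=2): fills=#5x#7:2@96; bids=[#5:2@96] asks=[#6:4@97 #4:3@104]
After op 8 [order #8] limit_sell(price=101, qty=1): fills=none; bids=[#5:2@96] asks=[#6:4@97 #8:1@101 #4:3@104]
After op 9 [order #9] limit_buy(price=104, qty=6): fills=#9x#6:4@97 #9x#8:1@101 #9x#4:1@104; bids=[#5:2@96] asks=[#4:2@104]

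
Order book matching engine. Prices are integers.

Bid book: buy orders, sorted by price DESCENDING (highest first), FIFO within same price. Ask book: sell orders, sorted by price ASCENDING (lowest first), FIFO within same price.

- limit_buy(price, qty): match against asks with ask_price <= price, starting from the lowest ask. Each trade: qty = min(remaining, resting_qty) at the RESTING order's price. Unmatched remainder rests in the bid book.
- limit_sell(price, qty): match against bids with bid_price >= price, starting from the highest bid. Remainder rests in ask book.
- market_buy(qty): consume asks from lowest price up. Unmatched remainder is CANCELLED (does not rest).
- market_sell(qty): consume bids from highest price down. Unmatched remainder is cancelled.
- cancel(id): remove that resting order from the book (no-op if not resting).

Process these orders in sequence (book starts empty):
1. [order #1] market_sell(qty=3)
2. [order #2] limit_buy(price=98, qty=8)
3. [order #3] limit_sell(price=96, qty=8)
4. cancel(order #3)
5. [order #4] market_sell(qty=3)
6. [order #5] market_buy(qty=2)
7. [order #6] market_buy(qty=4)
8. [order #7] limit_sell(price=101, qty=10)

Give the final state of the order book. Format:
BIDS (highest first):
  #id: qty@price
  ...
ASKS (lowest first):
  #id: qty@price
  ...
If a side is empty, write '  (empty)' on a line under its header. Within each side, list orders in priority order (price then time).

After op 1 [order #1] market_sell(qty=3): fills=none; bids=[-] asks=[-]
After op 2 [order #2] limit_buy(price=98, qty=8): fills=none; bids=[#2:8@98] asks=[-]
After op 3 [order #3] limit_sell(price=96, qty=8): fills=#2x#3:8@98; bids=[-] asks=[-]
After op 4 cancel(order #3): fills=none; bids=[-] asks=[-]
After op 5 [order #4] market_sell(qty=3): fills=none; bids=[-] asks=[-]
After op 6 [order #5] market_buy(qty=2): fills=none; bids=[-] asks=[-]
After op 7 [order #6] market_buy(qty=4): fills=none; bids=[-] asks=[-]
After op 8 [order #7] limit_sell(price=101, qty=10): fills=none; bids=[-] asks=[#7:10@101]

Answer: BIDS (highest first):
  (empty)
ASKS (lowest first):
  #7: 10@101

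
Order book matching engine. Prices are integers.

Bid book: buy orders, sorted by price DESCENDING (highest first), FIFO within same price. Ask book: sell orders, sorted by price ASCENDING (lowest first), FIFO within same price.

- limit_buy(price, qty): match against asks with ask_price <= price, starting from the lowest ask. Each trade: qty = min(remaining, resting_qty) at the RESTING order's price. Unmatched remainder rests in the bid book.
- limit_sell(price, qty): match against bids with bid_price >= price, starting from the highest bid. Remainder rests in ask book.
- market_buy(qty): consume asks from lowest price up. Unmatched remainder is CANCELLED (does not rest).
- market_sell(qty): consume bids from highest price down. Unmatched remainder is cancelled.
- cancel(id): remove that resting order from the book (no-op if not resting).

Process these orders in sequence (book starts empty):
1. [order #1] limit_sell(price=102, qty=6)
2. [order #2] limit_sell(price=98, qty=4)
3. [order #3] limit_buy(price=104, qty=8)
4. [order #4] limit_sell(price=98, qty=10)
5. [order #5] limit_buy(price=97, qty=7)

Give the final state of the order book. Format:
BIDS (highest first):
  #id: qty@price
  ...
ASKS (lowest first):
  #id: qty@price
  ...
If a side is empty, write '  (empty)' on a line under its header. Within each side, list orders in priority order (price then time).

Answer: BIDS (highest first):
  #5: 7@97
ASKS (lowest first):
  #4: 10@98
  #1: 2@102

Derivation:
After op 1 [order #1] limit_sell(price=102, qty=6): fills=none; bids=[-] asks=[#1:6@102]
After op 2 [order #2] limit_sell(price=98, qty=4): fills=none; bids=[-] asks=[#2:4@98 #1:6@102]
After op 3 [order #3] limit_buy(price=104, qty=8): fills=#3x#2:4@98 #3x#1:4@102; bids=[-] asks=[#1:2@102]
After op 4 [order #4] limit_sell(price=98, qty=10): fills=none; bids=[-] asks=[#4:10@98 #1:2@102]
After op 5 [order #5] limit_buy(price=97, qty=7): fills=none; bids=[#5:7@97] asks=[#4:10@98 #1:2@102]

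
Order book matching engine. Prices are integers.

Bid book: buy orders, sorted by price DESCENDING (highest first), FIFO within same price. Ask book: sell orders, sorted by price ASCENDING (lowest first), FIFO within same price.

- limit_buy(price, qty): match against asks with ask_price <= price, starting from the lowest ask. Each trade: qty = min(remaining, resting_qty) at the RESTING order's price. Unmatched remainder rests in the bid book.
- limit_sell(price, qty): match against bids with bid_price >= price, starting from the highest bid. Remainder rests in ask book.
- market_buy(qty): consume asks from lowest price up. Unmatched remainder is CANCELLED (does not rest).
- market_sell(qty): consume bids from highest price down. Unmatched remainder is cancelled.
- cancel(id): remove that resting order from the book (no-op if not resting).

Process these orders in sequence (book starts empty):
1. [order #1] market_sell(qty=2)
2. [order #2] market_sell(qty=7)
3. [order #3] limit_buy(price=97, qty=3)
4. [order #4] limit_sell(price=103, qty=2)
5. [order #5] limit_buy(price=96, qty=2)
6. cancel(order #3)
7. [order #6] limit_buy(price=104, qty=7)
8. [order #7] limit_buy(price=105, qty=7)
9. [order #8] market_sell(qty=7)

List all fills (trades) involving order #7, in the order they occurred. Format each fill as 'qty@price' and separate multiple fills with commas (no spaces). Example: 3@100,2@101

After op 1 [order #1] market_sell(qty=2): fills=none; bids=[-] asks=[-]
After op 2 [order #2] market_sell(qty=7): fills=none; bids=[-] asks=[-]
After op 3 [order #3] limit_buy(price=97, qty=3): fills=none; bids=[#3:3@97] asks=[-]
After op 4 [order #4] limit_sell(price=103, qty=2): fills=none; bids=[#3:3@97] asks=[#4:2@103]
After op 5 [order #5] limit_buy(price=96, qty=2): fills=none; bids=[#3:3@97 #5:2@96] asks=[#4:2@103]
After op 6 cancel(order #3): fills=none; bids=[#5:2@96] asks=[#4:2@103]
After op 7 [order #6] limit_buy(price=104, qty=7): fills=#6x#4:2@103; bids=[#6:5@104 #5:2@96] asks=[-]
After op 8 [order #7] limit_buy(price=105, qty=7): fills=none; bids=[#7:7@105 #6:5@104 #5:2@96] asks=[-]
After op 9 [order #8] market_sell(qty=7): fills=#7x#8:7@105; bids=[#6:5@104 #5:2@96] asks=[-]

Answer: 7@105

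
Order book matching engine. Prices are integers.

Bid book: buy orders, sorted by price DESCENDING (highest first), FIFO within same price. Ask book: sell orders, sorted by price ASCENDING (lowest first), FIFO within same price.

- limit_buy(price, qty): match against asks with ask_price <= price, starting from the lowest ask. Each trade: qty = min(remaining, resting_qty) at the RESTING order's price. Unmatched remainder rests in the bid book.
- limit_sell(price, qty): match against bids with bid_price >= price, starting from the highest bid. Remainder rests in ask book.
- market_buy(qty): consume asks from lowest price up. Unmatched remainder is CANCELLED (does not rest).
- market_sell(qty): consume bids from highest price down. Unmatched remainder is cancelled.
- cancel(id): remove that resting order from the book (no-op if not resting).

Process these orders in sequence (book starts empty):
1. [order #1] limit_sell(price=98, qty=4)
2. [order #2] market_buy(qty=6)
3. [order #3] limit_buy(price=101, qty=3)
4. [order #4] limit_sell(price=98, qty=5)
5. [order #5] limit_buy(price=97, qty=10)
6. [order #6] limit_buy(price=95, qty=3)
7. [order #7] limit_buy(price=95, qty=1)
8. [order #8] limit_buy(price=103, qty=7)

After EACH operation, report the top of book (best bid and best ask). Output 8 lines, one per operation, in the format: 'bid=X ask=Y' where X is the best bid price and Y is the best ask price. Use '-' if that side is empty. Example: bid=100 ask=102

Answer: bid=- ask=98
bid=- ask=-
bid=101 ask=-
bid=- ask=98
bid=97 ask=98
bid=97 ask=98
bid=97 ask=98
bid=103 ask=-

Derivation:
After op 1 [order #1] limit_sell(price=98, qty=4): fills=none; bids=[-] asks=[#1:4@98]
After op 2 [order #2] market_buy(qty=6): fills=#2x#1:4@98; bids=[-] asks=[-]
After op 3 [order #3] limit_buy(price=101, qty=3): fills=none; bids=[#3:3@101] asks=[-]
After op 4 [order #4] limit_sell(price=98, qty=5): fills=#3x#4:3@101; bids=[-] asks=[#4:2@98]
After op 5 [order #5] limit_buy(price=97, qty=10): fills=none; bids=[#5:10@97] asks=[#4:2@98]
After op 6 [order #6] limit_buy(price=95, qty=3): fills=none; bids=[#5:10@97 #6:3@95] asks=[#4:2@98]
After op 7 [order #7] limit_buy(price=95, qty=1): fills=none; bids=[#5:10@97 #6:3@95 #7:1@95] asks=[#4:2@98]
After op 8 [order #8] limit_buy(price=103, qty=7): fills=#8x#4:2@98; bids=[#8:5@103 #5:10@97 #6:3@95 #7:1@95] asks=[-]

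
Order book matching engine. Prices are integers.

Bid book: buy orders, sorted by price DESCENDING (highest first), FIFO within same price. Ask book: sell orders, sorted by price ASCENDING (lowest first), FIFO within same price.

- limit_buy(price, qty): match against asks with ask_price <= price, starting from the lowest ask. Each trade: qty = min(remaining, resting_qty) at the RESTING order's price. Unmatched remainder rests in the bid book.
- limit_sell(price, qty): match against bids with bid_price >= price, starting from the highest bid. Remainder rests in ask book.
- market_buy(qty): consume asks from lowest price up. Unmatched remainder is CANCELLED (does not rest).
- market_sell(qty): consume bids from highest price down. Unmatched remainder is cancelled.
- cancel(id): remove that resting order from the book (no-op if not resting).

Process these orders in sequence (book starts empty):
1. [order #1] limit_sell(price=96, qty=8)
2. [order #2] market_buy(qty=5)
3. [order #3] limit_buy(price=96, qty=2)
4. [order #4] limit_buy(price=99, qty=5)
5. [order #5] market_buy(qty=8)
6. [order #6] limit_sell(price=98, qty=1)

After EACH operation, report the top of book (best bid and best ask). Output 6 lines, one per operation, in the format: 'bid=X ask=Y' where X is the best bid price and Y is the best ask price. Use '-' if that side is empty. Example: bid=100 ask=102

After op 1 [order #1] limit_sell(price=96, qty=8): fills=none; bids=[-] asks=[#1:8@96]
After op 2 [order #2] market_buy(qty=5): fills=#2x#1:5@96; bids=[-] asks=[#1:3@96]
After op 3 [order #3] limit_buy(price=96, qty=2): fills=#3x#1:2@96; bids=[-] asks=[#1:1@96]
After op 4 [order #4] limit_buy(price=99, qty=5): fills=#4x#1:1@96; bids=[#4:4@99] asks=[-]
After op 5 [order #5] market_buy(qty=8): fills=none; bids=[#4:4@99] asks=[-]
After op 6 [order #6] limit_sell(price=98, qty=1): fills=#4x#6:1@99; bids=[#4:3@99] asks=[-]

Answer: bid=- ask=96
bid=- ask=96
bid=- ask=96
bid=99 ask=-
bid=99 ask=-
bid=99 ask=-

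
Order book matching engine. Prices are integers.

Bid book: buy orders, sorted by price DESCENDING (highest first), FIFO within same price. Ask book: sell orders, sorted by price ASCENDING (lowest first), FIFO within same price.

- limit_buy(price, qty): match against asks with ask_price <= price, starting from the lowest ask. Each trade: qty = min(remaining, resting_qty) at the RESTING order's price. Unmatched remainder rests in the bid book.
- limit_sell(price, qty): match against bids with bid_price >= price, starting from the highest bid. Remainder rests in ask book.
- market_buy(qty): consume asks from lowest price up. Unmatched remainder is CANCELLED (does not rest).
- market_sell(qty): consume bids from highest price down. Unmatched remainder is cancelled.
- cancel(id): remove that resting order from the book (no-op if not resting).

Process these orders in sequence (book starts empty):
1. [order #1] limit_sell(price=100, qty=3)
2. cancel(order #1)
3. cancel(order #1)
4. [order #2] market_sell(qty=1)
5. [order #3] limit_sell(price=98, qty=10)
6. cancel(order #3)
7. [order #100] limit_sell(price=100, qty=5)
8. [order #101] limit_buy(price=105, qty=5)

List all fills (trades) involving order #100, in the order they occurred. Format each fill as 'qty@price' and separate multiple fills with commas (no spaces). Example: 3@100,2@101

Answer: 5@100

Derivation:
After op 1 [order #1] limit_sell(price=100, qty=3): fills=none; bids=[-] asks=[#1:3@100]
After op 2 cancel(order #1): fills=none; bids=[-] asks=[-]
After op 3 cancel(order #1): fills=none; bids=[-] asks=[-]
After op 4 [order #2] market_sell(qty=1): fills=none; bids=[-] asks=[-]
After op 5 [order #3] limit_sell(price=98, qty=10): fills=none; bids=[-] asks=[#3:10@98]
After op 6 cancel(order #3): fills=none; bids=[-] asks=[-]
After op 7 [order #100] limit_sell(price=100, qty=5): fills=none; bids=[-] asks=[#100:5@100]
After op 8 [order #101] limit_buy(price=105, qty=5): fills=#101x#100:5@100; bids=[-] asks=[-]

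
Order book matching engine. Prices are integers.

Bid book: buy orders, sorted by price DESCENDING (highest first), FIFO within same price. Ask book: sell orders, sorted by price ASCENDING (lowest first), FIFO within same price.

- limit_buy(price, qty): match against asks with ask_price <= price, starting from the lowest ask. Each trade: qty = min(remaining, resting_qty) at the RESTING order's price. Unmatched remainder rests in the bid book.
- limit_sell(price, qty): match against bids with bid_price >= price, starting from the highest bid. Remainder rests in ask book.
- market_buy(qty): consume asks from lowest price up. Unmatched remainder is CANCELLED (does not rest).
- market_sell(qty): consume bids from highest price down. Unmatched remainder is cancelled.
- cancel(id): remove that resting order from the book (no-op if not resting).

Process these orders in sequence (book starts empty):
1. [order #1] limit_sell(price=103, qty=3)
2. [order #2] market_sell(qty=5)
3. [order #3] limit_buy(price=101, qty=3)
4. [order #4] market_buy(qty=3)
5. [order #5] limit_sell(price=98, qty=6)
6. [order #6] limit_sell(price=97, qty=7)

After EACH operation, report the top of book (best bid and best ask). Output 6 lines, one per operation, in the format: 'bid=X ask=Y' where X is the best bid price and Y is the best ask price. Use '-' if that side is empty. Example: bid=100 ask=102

Answer: bid=- ask=103
bid=- ask=103
bid=101 ask=103
bid=101 ask=-
bid=- ask=98
bid=- ask=97

Derivation:
After op 1 [order #1] limit_sell(price=103, qty=3): fills=none; bids=[-] asks=[#1:3@103]
After op 2 [order #2] market_sell(qty=5): fills=none; bids=[-] asks=[#1:3@103]
After op 3 [order #3] limit_buy(price=101, qty=3): fills=none; bids=[#3:3@101] asks=[#1:3@103]
After op 4 [order #4] market_buy(qty=3): fills=#4x#1:3@103; bids=[#3:3@101] asks=[-]
After op 5 [order #5] limit_sell(price=98, qty=6): fills=#3x#5:3@101; bids=[-] asks=[#5:3@98]
After op 6 [order #6] limit_sell(price=97, qty=7): fills=none; bids=[-] asks=[#6:7@97 #5:3@98]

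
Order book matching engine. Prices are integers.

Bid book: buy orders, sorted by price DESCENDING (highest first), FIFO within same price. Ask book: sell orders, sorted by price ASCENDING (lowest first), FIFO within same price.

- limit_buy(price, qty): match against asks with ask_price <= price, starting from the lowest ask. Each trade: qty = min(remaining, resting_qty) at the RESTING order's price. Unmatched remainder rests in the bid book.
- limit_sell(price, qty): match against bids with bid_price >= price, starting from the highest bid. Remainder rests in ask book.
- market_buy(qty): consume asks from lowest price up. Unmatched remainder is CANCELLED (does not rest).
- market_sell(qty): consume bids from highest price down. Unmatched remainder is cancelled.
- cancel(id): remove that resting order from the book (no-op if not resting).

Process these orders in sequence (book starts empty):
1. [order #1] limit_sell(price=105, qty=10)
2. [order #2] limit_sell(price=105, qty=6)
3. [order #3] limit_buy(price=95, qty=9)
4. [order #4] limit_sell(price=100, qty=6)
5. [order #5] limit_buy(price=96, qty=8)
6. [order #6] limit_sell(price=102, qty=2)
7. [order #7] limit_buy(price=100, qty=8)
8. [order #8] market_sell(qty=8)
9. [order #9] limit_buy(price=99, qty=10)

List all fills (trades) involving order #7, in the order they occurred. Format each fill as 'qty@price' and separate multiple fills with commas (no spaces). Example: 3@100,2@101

After op 1 [order #1] limit_sell(price=105, qty=10): fills=none; bids=[-] asks=[#1:10@105]
After op 2 [order #2] limit_sell(price=105, qty=6): fills=none; bids=[-] asks=[#1:10@105 #2:6@105]
After op 3 [order #3] limit_buy(price=95, qty=9): fills=none; bids=[#3:9@95] asks=[#1:10@105 #2:6@105]
After op 4 [order #4] limit_sell(price=100, qty=6): fills=none; bids=[#3:9@95] asks=[#4:6@100 #1:10@105 #2:6@105]
After op 5 [order #5] limit_buy(price=96, qty=8): fills=none; bids=[#5:8@96 #3:9@95] asks=[#4:6@100 #1:10@105 #2:6@105]
After op 6 [order #6] limit_sell(price=102, qty=2): fills=none; bids=[#5:8@96 #3:9@95] asks=[#4:6@100 #6:2@102 #1:10@105 #2:6@105]
After op 7 [order #7] limit_buy(price=100, qty=8): fills=#7x#4:6@100; bids=[#7:2@100 #5:8@96 #3:9@95] asks=[#6:2@102 #1:10@105 #2:6@105]
After op 8 [order #8] market_sell(qty=8): fills=#7x#8:2@100 #5x#8:6@96; bids=[#5:2@96 #3:9@95] asks=[#6:2@102 #1:10@105 #2:6@105]
After op 9 [order #9] limit_buy(price=99, qty=10): fills=none; bids=[#9:10@99 #5:2@96 #3:9@95] asks=[#6:2@102 #1:10@105 #2:6@105]

Answer: 6@100,2@100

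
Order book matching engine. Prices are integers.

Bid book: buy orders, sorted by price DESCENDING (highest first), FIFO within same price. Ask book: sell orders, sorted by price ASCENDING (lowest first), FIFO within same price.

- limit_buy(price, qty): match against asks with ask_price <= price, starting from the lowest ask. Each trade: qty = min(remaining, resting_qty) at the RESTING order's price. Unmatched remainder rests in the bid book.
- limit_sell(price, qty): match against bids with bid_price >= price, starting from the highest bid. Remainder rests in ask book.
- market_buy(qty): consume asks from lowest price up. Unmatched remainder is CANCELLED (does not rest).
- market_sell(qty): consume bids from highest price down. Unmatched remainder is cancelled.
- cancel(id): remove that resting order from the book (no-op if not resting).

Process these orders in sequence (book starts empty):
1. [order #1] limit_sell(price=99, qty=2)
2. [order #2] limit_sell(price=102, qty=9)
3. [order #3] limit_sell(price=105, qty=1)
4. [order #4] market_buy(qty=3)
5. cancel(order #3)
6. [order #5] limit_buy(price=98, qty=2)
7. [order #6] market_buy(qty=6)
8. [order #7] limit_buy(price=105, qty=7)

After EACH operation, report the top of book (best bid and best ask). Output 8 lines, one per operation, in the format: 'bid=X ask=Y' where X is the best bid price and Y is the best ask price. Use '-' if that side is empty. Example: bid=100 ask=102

After op 1 [order #1] limit_sell(price=99, qty=2): fills=none; bids=[-] asks=[#1:2@99]
After op 2 [order #2] limit_sell(price=102, qty=9): fills=none; bids=[-] asks=[#1:2@99 #2:9@102]
After op 3 [order #3] limit_sell(price=105, qty=1): fills=none; bids=[-] asks=[#1:2@99 #2:9@102 #3:1@105]
After op 4 [order #4] market_buy(qty=3): fills=#4x#1:2@99 #4x#2:1@102; bids=[-] asks=[#2:8@102 #3:1@105]
After op 5 cancel(order #3): fills=none; bids=[-] asks=[#2:8@102]
After op 6 [order #5] limit_buy(price=98, qty=2): fills=none; bids=[#5:2@98] asks=[#2:8@102]
After op 7 [order #6] market_buy(qty=6): fills=#6x#2:6@102; bids=[#5:2@98] asks=[#2:2@102]
After op 8 [order #7] limit_buy(price=105, qty=7): fills=#7x#2:2@102; bids=[#7:5@105 #5:2@98] asks=[-]

Answer: bid=- ask=99
bid=- ask=99
bid=- ask=99
bid=- ask=102
bid=- ask=102
bid=98 ask=102
bid=98 ask=102
bid=105 ask=-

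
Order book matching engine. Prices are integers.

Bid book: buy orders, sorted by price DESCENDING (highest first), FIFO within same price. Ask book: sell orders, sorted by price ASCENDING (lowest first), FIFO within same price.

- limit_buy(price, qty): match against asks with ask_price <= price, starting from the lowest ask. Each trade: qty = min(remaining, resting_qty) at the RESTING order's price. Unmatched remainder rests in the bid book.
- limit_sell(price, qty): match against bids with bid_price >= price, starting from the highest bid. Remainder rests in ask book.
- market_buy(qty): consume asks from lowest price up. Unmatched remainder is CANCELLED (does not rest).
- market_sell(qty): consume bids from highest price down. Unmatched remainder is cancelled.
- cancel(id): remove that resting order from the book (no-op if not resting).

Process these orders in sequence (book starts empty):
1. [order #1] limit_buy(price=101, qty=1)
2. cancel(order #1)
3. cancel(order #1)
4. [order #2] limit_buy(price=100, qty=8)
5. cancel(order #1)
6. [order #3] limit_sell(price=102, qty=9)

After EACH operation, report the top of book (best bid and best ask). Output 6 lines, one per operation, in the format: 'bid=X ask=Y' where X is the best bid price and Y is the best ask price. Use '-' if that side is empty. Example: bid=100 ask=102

After op 1 [order #1] limit_buy(price=101, qty=1): fills=none; bids=[#1:1@101] asks=[-]
After op 2 cancel(order #1): fills=none; bids=[-] asks=[-]
After op 3 cancel(order #1): fills=none; bids=[-] asks=[-]
After op 4 [order #2] limit_buy(price=100, qty=8): fills=none; bids=[#2:8@100] asks=[-]
After op 5 cancel(order #1): fills=none; bids=[#2:8@100] asks=[-]
After op 6 [order #3] limit_sell(price=102, qty=9): fills=none; bids=[#2:8@100] asks=[#3:9@102]

Answer: bid=101 ask=-
bid=- ask=-
bid=- ask=-
bid=100 ask=-
bid=100 ask=-
bid=100 ask=102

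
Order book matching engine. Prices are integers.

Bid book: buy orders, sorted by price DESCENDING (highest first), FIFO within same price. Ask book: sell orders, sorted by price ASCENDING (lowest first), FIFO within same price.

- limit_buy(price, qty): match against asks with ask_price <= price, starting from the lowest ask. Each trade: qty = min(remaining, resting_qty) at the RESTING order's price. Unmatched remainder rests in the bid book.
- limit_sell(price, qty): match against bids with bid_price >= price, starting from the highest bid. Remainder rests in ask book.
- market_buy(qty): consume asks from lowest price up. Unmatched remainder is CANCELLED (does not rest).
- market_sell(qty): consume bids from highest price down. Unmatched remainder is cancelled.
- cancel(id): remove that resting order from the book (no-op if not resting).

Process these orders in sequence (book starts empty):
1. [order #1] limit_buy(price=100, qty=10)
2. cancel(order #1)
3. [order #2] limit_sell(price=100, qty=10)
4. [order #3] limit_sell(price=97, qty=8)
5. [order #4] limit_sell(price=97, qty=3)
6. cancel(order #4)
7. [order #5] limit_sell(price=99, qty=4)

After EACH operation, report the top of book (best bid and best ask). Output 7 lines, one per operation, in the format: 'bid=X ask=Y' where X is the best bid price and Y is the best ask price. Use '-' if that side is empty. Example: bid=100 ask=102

Answer: bid=100 ask=-
bid=- ask=-
bid=- ask=100
bid=- ask=97
bid=- ask=97
bid=- ask=97
bid=- ask=97

Derivation:
After op 1 [order #1] limit_buy(price=100, qty=10): fills=none; bids=[#1:10@100] asks=[-]
After op 2 cancel(order #1): fills=none; bids=[-] asks=[-]
After op 3 [order #2] limit_sell(price=100, qty=10): fills=none; bids=[-] asks=[#2:10@100]
After op 4 [order #3] limit_sell(price=97, qty=8): fills=none; bids=[-] asks=[#3:8@97 #2:10@100]
After op 5 [order #4] limit_sell(price=97, qty=3): fills=none; bids=[-] asks=[#3:8@97 #4:3@97 #2:10@100]
After op 6 cancel(order #4): fills=none; bids=[-] asks=[#3:8@97 #2:10@100]
After op 7 [order #5] limit_sell(price=99, qty=4): fills=none; bids=[-] asks=[#3:8@97 #5:4@99 #2:10@100]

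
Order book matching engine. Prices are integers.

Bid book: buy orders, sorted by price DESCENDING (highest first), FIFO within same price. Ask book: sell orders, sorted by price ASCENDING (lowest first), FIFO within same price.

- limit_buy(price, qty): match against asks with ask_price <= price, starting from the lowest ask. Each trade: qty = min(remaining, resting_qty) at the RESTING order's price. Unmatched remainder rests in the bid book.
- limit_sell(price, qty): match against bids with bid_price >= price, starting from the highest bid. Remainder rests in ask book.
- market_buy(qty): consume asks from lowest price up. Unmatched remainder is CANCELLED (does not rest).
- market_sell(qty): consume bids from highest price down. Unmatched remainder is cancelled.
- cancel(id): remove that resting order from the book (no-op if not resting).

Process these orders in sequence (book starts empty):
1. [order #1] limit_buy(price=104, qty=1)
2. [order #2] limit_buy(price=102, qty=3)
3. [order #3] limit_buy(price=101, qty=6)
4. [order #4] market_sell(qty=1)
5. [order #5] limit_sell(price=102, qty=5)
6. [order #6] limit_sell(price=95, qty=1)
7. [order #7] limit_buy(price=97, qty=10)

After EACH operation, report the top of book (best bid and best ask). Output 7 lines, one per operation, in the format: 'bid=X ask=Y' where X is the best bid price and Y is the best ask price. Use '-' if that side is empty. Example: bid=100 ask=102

Answer: bid=104 ask=-
bid=104 ask=-
bid=104 ask=-
bid=102 ask=-
bid=101 ask=102
bid=101 ask=102
bid=101 ask=102

Derivation:
After op 1 [order #1] limit_buy(price=104, qty=1): fills=none; bids=[#1:1@104] asks=[-]
After op 2 [order #2] limit_buy(price=102, qty=3): fills=none; bids=[#1:1@104 #2:3@102] asks=[-]
After op 3 [order #3] limit_buy(price=101, qty=6): fills=none; bids=[#1:1@104 #2:3@102 #3:6@101] asks=[-]
After op 4 [order #4] market_sell(qty=1): fills=#1x#4:1@104; bids=[#2:3@102 #3:6@101] asks=[-]
After op 5 [order #5] limit_sell(price=102, qty=5): fills=#2x#5:3@102; bids=[#3:6@101] asks=[#5:2@102]
After op 6 [order #6] limit_sell(price=95, qty=1): fills=#3x#6:1@101; bids=[#3:5@101] asks=[#5:2@102]
After op 7 [order #7] limit_buy(price=97, qty=10): fills=none; bids=[#3:5@101 #7:10@97] asks=[#5:2@102]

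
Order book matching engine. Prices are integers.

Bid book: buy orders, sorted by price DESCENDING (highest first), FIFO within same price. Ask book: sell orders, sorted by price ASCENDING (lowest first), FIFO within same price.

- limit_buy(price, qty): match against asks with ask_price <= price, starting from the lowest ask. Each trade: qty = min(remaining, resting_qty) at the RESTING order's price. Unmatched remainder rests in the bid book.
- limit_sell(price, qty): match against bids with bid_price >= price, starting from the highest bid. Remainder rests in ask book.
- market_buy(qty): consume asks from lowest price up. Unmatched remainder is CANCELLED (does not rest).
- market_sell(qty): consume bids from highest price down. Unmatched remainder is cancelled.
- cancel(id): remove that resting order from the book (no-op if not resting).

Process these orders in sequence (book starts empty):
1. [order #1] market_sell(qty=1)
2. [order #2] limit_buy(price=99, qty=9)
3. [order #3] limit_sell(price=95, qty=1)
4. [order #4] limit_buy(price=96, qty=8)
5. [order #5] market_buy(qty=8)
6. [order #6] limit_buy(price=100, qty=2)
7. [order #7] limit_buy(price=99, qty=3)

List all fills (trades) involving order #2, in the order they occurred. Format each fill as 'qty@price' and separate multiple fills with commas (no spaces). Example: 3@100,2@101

After op 1 [order #1] market_sell(qty=1): fills=none; bids=[-] asks=[-]
After op 2 [order #2] limit_buy(price=99, qty=9): fills=none; bids=[#2:9@99] asks=[-]
After op 3 [order #3] limit_sell(price=95, qty=1): fills=#2x#3:1@99; bids=[#2:8@99] asks=[-]
After op 4 [order #4] limit_buy(price=96, qty=8): fills=none; bids=[#2:8@99 #4:8@96] asks=[-]
After op 5 [order #5] market_buy(qty=8): fills=none; bids=[#2:8@99 #4:8@96] asks=[-]
After op 6 [order #6] limit_buy(price=100, qty=2): fills=none; bids=[#6:2@100 #2:8@99 #4:8@96] asks=[-]
After op 7 [order #7] limit_buy(price=99, qty=3): fills=none; bids=[#6:2@100 #2:8@99 #7:3@99 #4:8@96] asks=[-]

Answer: 1@99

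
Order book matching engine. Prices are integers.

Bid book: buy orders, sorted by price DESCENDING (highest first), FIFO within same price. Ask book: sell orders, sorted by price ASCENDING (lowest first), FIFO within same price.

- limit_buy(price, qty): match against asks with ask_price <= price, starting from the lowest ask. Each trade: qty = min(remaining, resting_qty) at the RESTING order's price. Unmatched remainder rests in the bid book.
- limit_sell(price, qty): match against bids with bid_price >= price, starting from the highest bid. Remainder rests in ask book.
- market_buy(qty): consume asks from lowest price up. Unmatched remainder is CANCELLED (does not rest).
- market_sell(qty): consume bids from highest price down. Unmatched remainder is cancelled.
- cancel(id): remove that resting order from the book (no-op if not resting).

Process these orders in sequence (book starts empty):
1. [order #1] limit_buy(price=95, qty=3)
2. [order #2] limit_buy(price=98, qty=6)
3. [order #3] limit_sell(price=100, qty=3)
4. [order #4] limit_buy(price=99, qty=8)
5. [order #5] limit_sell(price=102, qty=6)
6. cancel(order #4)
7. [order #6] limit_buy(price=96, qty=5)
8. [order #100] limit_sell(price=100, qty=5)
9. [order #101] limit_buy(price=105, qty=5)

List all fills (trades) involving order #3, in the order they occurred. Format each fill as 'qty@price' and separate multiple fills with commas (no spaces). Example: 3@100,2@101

After op 1 [order #1] limit_buy(price=95, qty=3): fills=none; bids=[#1:3@95] asks=[-]
After op 2 [order #2] limit_buy(price=98, qty=6): fills=none; bids=[#2:6@98 #1:3@95] asks=[-]
After op 3 [order #3] limit_sell(price=100, qty=3): fills=none; bids=[#2:6@98 #1:3@95] asks=[#3:3@100]
After op 4 [order #4] limit_buy(price=99, qty=8): fills=none; bids=[#4:8@99 #2:6@98 #1:3@95] asks=[#3:3@100]
After op 5 [order #5] limit_sell(price=102, qty=6): fills=none; bids=[#4:8@99 #2:6@98 #1:3@95] asks=[#3:3@100 #5:6@102]
After op 6 cancel(order #4): fills=none; bids=[#2:6@98 #1:3@95] asks=[#3:3@100 #5:6@102]
After op 7 [order #6] limit_buy(price=96, qty=5): fills=none; bids=[#2:6@98 #6:5@96 #1:3@95] asks=[#3:3@100 #5:6@102]
After op 8 [order #100] limit_sell(price=100, qty=5): fills=none; bids=[#2:6@98 #6:5@96 #1:3@95] asks=[#3:3@100 #100:5@100 #5:6@102]
After op 9 [order #101] limit_buy(price=105, qty=5): fills=#101x#3:3@100 #101x#100:2@100; bids=[#2:6@98 #6:5@96 #1:3@95] asks=[#100:3@100 #5:6@102]

Answer: 3@100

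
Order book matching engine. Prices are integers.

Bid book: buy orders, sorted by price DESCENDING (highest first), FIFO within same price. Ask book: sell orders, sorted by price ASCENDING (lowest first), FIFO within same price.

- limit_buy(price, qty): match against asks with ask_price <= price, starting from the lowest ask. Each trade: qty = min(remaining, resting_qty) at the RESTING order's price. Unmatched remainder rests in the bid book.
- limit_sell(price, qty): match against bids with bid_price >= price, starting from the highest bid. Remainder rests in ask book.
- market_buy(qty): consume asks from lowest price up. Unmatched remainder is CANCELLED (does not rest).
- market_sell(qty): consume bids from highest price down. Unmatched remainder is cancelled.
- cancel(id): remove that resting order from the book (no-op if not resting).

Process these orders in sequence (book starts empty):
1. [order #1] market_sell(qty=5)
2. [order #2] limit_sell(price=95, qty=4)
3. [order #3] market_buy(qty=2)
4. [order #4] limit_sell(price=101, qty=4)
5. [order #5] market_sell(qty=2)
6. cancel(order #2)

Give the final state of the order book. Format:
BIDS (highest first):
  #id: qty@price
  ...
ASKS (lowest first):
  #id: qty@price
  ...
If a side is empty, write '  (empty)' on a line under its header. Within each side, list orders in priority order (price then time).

After op 1 [order #1] market_sell(qty=5): fills=none; bids=[-] asks=[-]
After op 2 [order #2] limit_sell(price=95, qty=4): fills=none; bids=[-] asks=[#2:4@95]
After op 3 [order #3] market_buy(qty=2): fills=#3x#2:2@95; bids=[-] asks=[#2:2@95]
After op 4 [order #4] limit_sell(price=101, qty=4): fills=none; bids=[-] asks=[#2:2@95 #4:4@101]
After op 5 [order #5] market_sell(qty=2): fills=none; bids=[-] asks=[#2:2@95 #4:4@101]
After op 6 cancel(order #2): fills=none; bids=[-] asks=[#4:4@101]

Answer: BIDS (highest first):
  (empty)
ASKS (lowest first):
  #4: 4@101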